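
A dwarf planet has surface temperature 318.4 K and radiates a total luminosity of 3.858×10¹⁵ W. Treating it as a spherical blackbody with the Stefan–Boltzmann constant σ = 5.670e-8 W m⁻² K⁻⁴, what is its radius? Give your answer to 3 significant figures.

L = 4πR²σT⁴ ⇒ R = √(L/(4πσT⁴)).
σT⁴ = 582.741 W/m², so R = √(3.858×10¹⁵/(4π×582.741)) = 7.26×10⁵ m.

R ≈ 7.26×10⁵ m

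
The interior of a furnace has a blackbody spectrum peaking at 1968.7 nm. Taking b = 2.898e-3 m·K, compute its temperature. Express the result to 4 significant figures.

T ≈ 1472 K

Wien's law gives T = b/λ_max = (2.898×10⁻³ m·K)/(1.9687×10⁻⁶ m) = 1472 K.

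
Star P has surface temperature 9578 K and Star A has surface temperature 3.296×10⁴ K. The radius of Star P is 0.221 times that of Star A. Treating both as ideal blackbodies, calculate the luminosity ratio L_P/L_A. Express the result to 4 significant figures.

L_P/L_A ≈ 3.483×10⁻⁴

L ∝ R²T⁴, so L_P/L_A = (R_P/R_A)²(T_P/T_A)⁴ = (0.221)² × (9578/3.296×10⁴)⁴ = 0.048841 × 7.13100×10⁻³ = 3.483×10⁻⁴.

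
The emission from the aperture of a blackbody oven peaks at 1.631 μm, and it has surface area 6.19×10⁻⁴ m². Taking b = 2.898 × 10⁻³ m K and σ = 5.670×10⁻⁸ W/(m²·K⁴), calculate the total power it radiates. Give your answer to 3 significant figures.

P ≈ 350 W

Wien's law: T = b/λ_max = 2.898×10⁻³/1.631×10⁻⁶ = 1776.82 K.
Area A = 6.19×10⁻⁴ m².
Then P = σAT⁴ = 5.670×10⁻⁸×6.19×10⁻⁴×(1776.82)⁴ = 350 W.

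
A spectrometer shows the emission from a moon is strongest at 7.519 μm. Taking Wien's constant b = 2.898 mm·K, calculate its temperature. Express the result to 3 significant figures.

T ≈ 385 K

Wien's law gives T = b/λ_max = (2.898×10⁻³ m·K)/(7.519×10⁻⁶ m) = 385 K.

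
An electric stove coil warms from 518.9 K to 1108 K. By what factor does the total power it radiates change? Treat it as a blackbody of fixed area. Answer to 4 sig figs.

P ∝ T⁴, so P₂/P₁ = (T₂/T₁)⁴ = (1108/518.9)⁴ = (2.13529)⁴ = 20.79.

P₂/P₁ ≈ 20.79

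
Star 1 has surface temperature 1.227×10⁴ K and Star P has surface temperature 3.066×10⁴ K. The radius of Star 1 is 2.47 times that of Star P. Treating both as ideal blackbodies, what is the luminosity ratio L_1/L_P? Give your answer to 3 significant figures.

L ∝ R²T⁴, so L_1/L_P = (R_1/R_P)²(T_1/T_P)⁴ = (2.47)² × (1.227×10⁴/3.066×10⁴)⁴ = 6.1009 × 0.0256501 = 0.156.

L_1/L_P ≈ 0.156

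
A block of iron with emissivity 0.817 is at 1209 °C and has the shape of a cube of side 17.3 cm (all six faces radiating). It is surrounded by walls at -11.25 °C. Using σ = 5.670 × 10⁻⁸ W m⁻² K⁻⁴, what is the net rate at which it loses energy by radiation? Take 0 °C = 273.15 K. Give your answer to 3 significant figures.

Net loss ≈ 4.01×10⁴ W

T = 1209 °C + 273.15 = 1482.15 K.
Surroundings: T = -11.25 °C + 273.15 = 261.90 K.
Area A = 6s² = 6×(0.173 m)² = 0.179574 m².
Net radiated power P_net = εσA(T⁴ − T₀⁴) = 0.817×5.670×10⁻⁸×0.179574×(1482.15⁴ − 261.90⁴).
T⁴ − T₀⁴ = 4.82579×10¹² − 4.70481×10⁹ = 4.82109×10¹² K⁴, so P_net = 4.01×10⁴ W.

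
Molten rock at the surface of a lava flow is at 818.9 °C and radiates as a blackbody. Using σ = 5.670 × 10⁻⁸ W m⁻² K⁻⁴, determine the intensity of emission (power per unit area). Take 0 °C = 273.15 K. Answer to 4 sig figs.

T = 818.9 °C + 273.15 = 1092.05 K.
Stefan–Boltzmann: I = σT⁴ = 5.670×10⁻⁸ × (1092.05)⁴ = 8.064×10⁴ W/m².

I ≈ 8.064×10⁴ W/m²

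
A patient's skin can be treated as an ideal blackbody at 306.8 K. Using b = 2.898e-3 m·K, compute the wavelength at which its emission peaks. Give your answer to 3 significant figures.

Wien's displacement law: λ_max = b/T = (2.898×10⁻³ m·K)/(306.8 K) = 9.446×10⁻⁶ m.
That is 9.45 μm, in the infrared range.

λ_max ≈ 9.45 μm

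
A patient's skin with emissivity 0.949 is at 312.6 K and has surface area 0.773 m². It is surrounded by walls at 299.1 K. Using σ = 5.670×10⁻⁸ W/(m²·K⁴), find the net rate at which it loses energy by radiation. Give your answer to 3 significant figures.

Net loss ≈ 64.3 W

Area A = 0.773 m².
Net radiated power P_net = εσA(T⁴ − T₀⁴) = 0.949×5.670×10⁻⁸×0.773×(312.6⁴ − 299.1⁴).
T⁴ − T₀⁴ = 9.54896×10⁹ − 8.00324×10⁹ = 1.54572×10⁹ K⁴, so P_net = 64.3 W.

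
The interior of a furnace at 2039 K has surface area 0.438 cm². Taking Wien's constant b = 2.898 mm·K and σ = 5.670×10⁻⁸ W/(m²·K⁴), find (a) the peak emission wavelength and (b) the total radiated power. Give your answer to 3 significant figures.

λ_max ≈ 1.42×10³ nm; P ≈ 42.9 W

(a) λ_max = b/T = 2.898×10⁻³/2039 = 1.421×10⁻⁶ m = 1.42×10³ nm.
Area A = 0.438 cm² = 4.38×10⁻⁵ m².
(b) P = σAT⁴ = 5.670×10⁻⁸×4.38×10⁻⁵×(2039)⁴ = 42.9 W.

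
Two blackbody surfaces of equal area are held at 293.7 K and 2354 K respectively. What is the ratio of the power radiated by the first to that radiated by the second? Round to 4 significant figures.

P₁/P₂ ≈ 2.423×10⁻⁴

With equal areas, P₁/P₂ = (T₁/T₂)⁴ = (293.7/2354)⁴ = 2.423×10⁻⁴.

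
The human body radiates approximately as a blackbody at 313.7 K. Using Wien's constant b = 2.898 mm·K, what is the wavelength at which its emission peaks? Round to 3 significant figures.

Wien's displacement law: λ_max = b/T = (2.898×10⁻³ m·K)/(313.7 K) = 9.238×10⁻⁶ m.
That is 9.24 μm, in the infrared range.

λ_max ≈ 9.24 μm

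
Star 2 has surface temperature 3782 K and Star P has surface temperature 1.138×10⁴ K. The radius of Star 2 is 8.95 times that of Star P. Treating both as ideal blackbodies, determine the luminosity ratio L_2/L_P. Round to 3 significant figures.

L_2/L_P ≈ 0.977

L ∝ R²T⁴, so L_2/L_P = (R_2/R_P)²(T_2/T_P)⁴ = (8.95)² × (3782/1.138×10⁴)⁴ = 80.1025 × 0.0121988 = 0.977.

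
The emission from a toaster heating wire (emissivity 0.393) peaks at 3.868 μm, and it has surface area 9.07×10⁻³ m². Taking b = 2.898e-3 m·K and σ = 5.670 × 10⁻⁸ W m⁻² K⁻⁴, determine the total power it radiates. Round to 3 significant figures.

P ≈ 63.7 W

Wien's law: T = b/λ_max = 2.898×10⁻³/3.868×10⁻⁶ = 749.224 K.
Area A = 9.07×10⁻³ m².
Then P = εσAT⁴ = 0.393×5.670×10⁻⁸×9.07×10⁻³×(749.224)⁴ = 63.7 W.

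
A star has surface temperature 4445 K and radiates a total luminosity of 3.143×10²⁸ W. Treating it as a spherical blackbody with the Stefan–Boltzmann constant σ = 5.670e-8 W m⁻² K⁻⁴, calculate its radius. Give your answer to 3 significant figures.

R ≈ 1.06×10¹⁰ m

L = 4πR²σT⁴ ⇒ R = √(L/(4πσT⁴)).
σT⁴ = 2.21345×10⁷ W/m², so R = √(3.143×10²⁸/(4π×2.21345×10⁷)) = 1.06×10¹⁰ m.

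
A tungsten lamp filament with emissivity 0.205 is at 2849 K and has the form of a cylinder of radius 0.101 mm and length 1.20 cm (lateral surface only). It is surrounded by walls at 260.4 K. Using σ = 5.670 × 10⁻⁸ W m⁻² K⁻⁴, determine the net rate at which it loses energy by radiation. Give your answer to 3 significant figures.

Lateral area A = 2πrL = 2π×1.01×10⁻⁴×0.0120 = 7.61522×10⁻⁶ m².
Net radiated power P_net = εσA(T⁴ − T₀⁴) = 0.205×5.670×10⁻⁸×7.61522×10⁻⁶×(2849⁴ − 260.4⁴).
T⁴ − T₀⁴ = 6.58825×10¹³ − 4.59795×10⁹ = 6.58779×10¹³ K⁴, so P_net = 5.83 W.

Net loss ≈ 5.83 W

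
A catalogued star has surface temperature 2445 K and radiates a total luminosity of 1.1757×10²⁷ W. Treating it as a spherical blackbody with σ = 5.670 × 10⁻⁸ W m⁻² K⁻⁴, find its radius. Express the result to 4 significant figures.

L = 4πR²σT⁴ ⇒ R = √(L/(4πσT⁴)).
σT⁴ = 2.02628×10⁶ W/m², so R = √(1.1757×10²⁷/(4π×2.02628×10⁶)) = 6.795×10⁹ m.

R ≈ 6.795×10⁹ m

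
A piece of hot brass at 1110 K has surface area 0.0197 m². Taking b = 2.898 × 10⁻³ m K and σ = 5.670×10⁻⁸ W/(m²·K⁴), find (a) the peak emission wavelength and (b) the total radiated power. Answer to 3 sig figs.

(a) λ_max = b/T = 2.898×10⁻³/1110 = 2.611×10⁻⁶ m = 2.61 μm.
Area A = 0.0197 m².
(b) P = σAT⁴ = 5.670×10⁻⁸×0.0197×(1110)⁴ = 1.70×10³ W.

λ_max ≈ 2.61 μm; P ≈ 1.70×10³ W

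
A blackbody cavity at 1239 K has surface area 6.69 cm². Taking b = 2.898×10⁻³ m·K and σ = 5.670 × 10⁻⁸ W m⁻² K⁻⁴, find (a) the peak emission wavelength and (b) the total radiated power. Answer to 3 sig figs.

(a) λ_max = b/T = 2.898×10⁻³/1239 = 2.339×10⁻⁶ m = 2.34×10³ nm.
Area A = 6.69 cm² = 6.69×10⁻⁴ m².
(b) P = σAT⁴ = 5.670×10⁻⁸×6.69×10⁻⁴×(1239)⁴ = 89.4 W.

λ_max ≈ 2.34×10³ nm; P ≈ 89.4 W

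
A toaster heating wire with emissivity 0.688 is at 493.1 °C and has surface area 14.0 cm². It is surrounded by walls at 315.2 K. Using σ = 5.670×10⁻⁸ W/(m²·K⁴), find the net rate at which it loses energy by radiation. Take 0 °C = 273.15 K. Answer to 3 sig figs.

T = 493.1 °C + 273.15 = 766.25 K.
Area A = 14.0 cm² = 1.40×10⁻³ m².
Net radiated power P_net = εσA(T⁴ − T₀⁴) = 0.688×5.670×10⁻⁸×1.40×10⁻³×(766.25⁴ − 315.2⁴).
T⁴ − T₀⁴ = 3.44732×10¹¹ − 9.87063×10⁹ = 3.34861×10¹¹ K⁴, so P_net = 18.3 W.

Net loss ≈ 18.3 W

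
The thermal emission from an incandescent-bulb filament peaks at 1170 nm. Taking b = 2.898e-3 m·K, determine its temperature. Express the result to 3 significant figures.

T ≈ 2.48×10³ K

Wien's law gives T = b/λ_max = (2.898×10⁻³ m·K)/(1.170×10⁻⁶ m) = 2.48×10³ K.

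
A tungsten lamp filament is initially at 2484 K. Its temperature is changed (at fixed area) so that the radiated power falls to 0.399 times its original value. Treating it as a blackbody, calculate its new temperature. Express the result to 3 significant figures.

P ∝ T⁴, so T₂/T₁ = (P₂/P₁)^(1/4) = (0.399)^(1/4) = 0.794773.
T₂ = 2484 × 0.794773 = 1.97×10³ K.

T₂ ≈ 1.97×10³ K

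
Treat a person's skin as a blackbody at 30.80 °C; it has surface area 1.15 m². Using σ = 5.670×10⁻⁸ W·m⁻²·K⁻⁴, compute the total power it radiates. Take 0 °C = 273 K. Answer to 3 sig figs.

P ≈ 555 W

T = 30.80 °C + 273 = 303.80 K.
Area A = 1.15 m².
P = σAT⁴ = 5.670×10⁻⁸ × 1.15 × (303.80)⁴ = 555 W.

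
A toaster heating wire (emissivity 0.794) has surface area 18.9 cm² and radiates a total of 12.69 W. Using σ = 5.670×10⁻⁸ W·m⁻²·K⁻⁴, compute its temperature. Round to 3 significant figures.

T ≈ 621 K

Area A = 18.9 cm² = 1.89×10⁻³ m².
P = εσAT⁴ ⇒ T = (P/(εσA))^(1/4) = (12.69/(0.794×5.670×10⁻⁸×1.89×10⁻³))^(1/4) = 621 K.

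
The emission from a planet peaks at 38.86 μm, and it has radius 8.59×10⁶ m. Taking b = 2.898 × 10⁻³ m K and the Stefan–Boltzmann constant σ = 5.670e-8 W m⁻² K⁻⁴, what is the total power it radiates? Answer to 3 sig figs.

Wien's law: T = b/λ_max = 2.898×10⁻³/3.886×10⁻⁵ = 74.5754 K.
Surface area A = 4πR² = 4π(8.59×10⁶ m)² = 9.27249×10¹⁴ m².
Then P = σAT⁴ = 5.670×10⁻⁸×9.27249×10¹⁴×(74.5754)⁴ = 1.63×10¹⁵ W.

P ≈ 1.63×10¹⁵ W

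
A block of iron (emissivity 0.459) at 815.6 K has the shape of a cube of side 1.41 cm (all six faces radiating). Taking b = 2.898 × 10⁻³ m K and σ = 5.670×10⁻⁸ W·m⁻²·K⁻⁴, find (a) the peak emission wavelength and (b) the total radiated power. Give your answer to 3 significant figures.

(a) λ_max = b/T = 2.898×10⁻³/815.6 = 3.553×10⁻⁶ m = 3.55 μm.
Area A = 6s² = 6×(0.0141 m)² = 1.19286×10⁻³ m².
(b) P = εσAT⁴ = 0.459×5.670×10⁻⁸×1.19286×10⁻³×(815.6)⁴ = 13.7 W.

λ_max ≈ 3.55 μm; P ≈ 13.7 W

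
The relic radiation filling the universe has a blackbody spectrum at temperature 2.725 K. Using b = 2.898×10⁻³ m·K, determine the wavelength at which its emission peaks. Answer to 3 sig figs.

λ_max ≈ 1.06 mm

Wien's displacement law: λ_max = b/T = (2.898×10⁻³ m·K)/(2.725 K) = 1.063×10⁻³ m.
That is 1.06 mm, in the microwave range.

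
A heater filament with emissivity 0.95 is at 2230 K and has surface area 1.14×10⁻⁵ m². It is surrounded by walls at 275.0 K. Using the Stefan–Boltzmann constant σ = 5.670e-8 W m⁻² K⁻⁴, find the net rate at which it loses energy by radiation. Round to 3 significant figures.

Net loss ≈ 15.2 W

Area A = 1.14×10⁻⁵ m².
Net radiated power P_net = εσA(T⁴ − T₀⁴) = 0.95×5.670×10⁻⁸×1.14×10⁻⁵×(2230⁴ − 275.0⁴).
T⁴ − T₀⁴ = 2.47297×10¹³ − 5.71914×10⁹ = 2.47240×10¹³ K⁴, so P_net = 15.2 W.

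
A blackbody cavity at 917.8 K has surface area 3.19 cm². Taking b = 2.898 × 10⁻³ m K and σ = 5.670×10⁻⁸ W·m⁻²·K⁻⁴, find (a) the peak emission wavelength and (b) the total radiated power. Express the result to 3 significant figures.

(a) λ_max = b/T = 2.898×10⁻³/917.8 = 3.158×10⁻⁶ m = 3.16 μm.
Area A = 3.19 cm² = 3.19×10⁻⁴ m².
(b) P = σAT⁴ = 5.670×10⁻⁸×3.19×10⁻⁴×(917.8)⁴ = 12.8 W.

λ_max ≈ 3.16 μm; P ≈ 12.8 W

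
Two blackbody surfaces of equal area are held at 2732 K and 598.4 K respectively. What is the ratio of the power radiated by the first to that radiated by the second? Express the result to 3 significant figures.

With equal areas, P₁/P₂ = (T₁/T₂)⁴ = (2732/598.4)⁴ = 434.

P₁/P₂ ≈ 434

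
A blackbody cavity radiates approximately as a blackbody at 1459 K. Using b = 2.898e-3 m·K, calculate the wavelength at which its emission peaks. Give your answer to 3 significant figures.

λ_max ≈ 1.99×10³ nm

Wien's displacement law: λ_max = b/T = (2.898×10⁻³ m·K)/(1459 K) = 1.986×10⁻⁶ m.
That is 1.99×10³ nm, in the infrared range.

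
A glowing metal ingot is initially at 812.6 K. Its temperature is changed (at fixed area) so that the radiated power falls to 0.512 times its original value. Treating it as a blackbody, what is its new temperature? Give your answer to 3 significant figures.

P ∝ T⁴, so T₂/T₁ = (P₂/P₁)^(1/4) = (0.512)^(1/4) = 0.845897.
T₂ = 812.6 × 0.845897 = 687 K.

T₂ ≈ 687 K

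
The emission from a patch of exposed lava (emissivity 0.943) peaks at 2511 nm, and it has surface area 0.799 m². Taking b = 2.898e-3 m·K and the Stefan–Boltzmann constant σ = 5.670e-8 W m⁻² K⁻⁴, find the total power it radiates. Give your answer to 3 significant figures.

Wien's law: T = b/λ_max = 2.898×10⁻³/2.511×10⁻⁶ = 1154.12 K.
Area A = 0.799 m².
Then P = εσAT⁴ = 0.943×5.670×10⁻⁸×0.799×(1154.12)⁴ = 7.58×10⁴ W.

P ≈ 7.58×10⁴ W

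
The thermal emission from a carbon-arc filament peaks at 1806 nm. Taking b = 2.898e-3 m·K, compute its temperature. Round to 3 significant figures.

Wien's law gives T = b/λ_max = (2.898×10⁻³ m·K)/(1.806×10⁻⁶ m) = 1.60×10³ K.

T ≈ 1.60×10³ K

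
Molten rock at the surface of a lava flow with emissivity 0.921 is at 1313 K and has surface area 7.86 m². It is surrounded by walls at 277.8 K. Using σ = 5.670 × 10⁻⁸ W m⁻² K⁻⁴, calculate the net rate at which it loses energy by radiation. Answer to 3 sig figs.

Area A = 7.86 m².
Net radiated power P_net = εσA(T⁴ − T₀⁴) = 0.921×5.670×10⁻⁸×7.86×(1313⁴ − 277.8⁴).
T⁴ − T₀⁴ = 2.97207×10¹² − 5.95565×10⁹ = 2.96611×10¹² K⁴, so P_net = 1.22×10⁶ W.

Net loss ≈ 1.22×10⁶ W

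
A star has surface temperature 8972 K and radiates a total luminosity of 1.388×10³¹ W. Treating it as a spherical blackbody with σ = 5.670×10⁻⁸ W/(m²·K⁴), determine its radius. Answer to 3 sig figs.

R ≈ 5.48×10¹⁰ m

L = 4πR²σT⁴ ⇒ R = √(L/(4πσT⁴)).
σT⁴ = 3.67401×10⁸ W/m², so R = √(1.388×10³¹/(4π×3.67401×10⁸)) = 5.48×10¹⁰ m.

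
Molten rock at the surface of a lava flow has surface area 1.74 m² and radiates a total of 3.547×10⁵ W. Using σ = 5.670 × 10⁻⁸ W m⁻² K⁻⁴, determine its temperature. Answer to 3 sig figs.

Area A = 1.74 m².
P = σAT⁴ ⇒ T = (P/(σA))^(1/4) = (3.547×10⁵/(5.670×10⁻⁸×1.74))^(1/4) = 1.38×10³ K.

T ≈ 1.38×10³ K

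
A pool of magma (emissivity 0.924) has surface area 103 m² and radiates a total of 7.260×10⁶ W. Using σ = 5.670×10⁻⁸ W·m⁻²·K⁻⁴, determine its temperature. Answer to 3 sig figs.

T ≈ 1.08×10³ K

Area A = 103 m².
P = εσAT⁴ ⇒ T = (P/(εσA))^(1/4) = (7.260×10⁶/(0.924×5.670×10⁻⁸×103))^(1/4) = 1.08×10³ K.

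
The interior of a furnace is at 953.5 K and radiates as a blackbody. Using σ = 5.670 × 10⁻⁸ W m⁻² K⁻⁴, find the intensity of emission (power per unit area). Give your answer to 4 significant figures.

I ≈ 4.687×10⁴ W/m²

Stefan–Boltzmann: I = σT⁴ = 5.670×10⁻⁸ × (953.5)⁴ = 4.687×10⁴ W/m².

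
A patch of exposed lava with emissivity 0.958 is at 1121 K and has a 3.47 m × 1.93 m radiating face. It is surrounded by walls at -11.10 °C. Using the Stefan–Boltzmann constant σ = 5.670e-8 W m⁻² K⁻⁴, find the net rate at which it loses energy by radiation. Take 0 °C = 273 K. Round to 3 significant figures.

Net loss ≈ 5.73×10⁵ W

Surroundings: T = -11.10 °C + 273 = 261.90 K.
Area A = 3.47 × 1.93 = 6.6971 m².
Net radiated power P_net = εσA(T⁴ − T₀⁴) = 0.958×5.670×10⁻⁸×6.6971×(1121⁴ − 261.90⁴).
T⁴ − T₀⁴ = 1.57915×10¹² − 4.70481×10⁹ = 1.57445×10¹² K⁴, so P_net = 5.73×10⁵ W.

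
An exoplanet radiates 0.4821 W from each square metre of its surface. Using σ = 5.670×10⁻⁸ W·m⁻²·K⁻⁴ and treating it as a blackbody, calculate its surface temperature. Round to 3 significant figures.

T ≈ 54.0 K

I = σT⁴, so T = (I/σ)^(1/4) = (0.4821/(5.670×10⁻⁸))^(1/4) = 54.0 K.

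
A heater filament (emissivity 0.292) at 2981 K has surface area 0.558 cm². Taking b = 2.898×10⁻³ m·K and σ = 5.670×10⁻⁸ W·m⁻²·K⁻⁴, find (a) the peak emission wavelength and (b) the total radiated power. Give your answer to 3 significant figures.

λ_max ≈ 0.972 μm; P ≈ 73.0 W

(a) λ_max = b/T = 2.898×10⁻³/2981 = 9.722×10⁻⁷ m = 0.972 μm.
Area A = 0.558 cm² = 5.58×10⁻⁵ m².
(b) P = εσAT⁴ = 0.292×5.670×10⁻⁸×5.58×10⁻⁵×(2981)⁴ = 73.0 W.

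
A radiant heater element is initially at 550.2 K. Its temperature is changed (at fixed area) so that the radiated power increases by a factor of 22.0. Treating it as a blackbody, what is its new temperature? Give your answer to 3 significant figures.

T₂ ≈ 1.19×10³ K

P ∝ T⁴, so T₂/T₁ = (P₂/P₁)^(1/4) = (22.0)^(1/4) = 2.16574.
T₂ = 550.2 × 2.16574 = 1.19×10³ K.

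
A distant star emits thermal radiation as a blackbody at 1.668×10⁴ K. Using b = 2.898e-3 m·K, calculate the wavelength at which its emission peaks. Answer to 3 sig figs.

λ_max ≈ 174 nm

Wien's displacement law: λ_max = b/T = (2.898×10⁻³ m·K)/(1.668×10⁴ K) = 1.737×10⁻⁷ m.
That is 174 nm, in the ultraviolet range.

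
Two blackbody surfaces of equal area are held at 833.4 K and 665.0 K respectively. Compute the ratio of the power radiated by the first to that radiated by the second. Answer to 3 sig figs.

P₁/P₂ ≈ 2.47

With equal areas, P₁/P₂ = (T₁/T₂)⁴ = (833.4/665.0)⁴ = 2.47.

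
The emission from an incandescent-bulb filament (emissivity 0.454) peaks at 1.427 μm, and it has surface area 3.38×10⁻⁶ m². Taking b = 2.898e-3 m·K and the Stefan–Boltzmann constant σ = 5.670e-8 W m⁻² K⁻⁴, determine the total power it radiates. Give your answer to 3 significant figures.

Wien's law: T = b/λ_max = 2.898×10⁻³/1.427×10⁻⁶ = 2030.83 K.
Area A = 3.38×10⁻⁶ m².
Then P = εσAT⁴ = 0.454×5.670×10⁻⁸×3.38×10⁻⁶×(2030.83)⁴ = 1.48 W.

P ≈ 1.48 W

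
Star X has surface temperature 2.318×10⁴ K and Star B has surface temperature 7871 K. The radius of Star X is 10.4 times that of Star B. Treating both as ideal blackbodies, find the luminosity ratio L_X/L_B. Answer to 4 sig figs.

L_X/L_B ≈ 8136

L ∝ R²T⁴, so L_X/L_B = (R_X/R_B)²(T_X/T_B)⁴ = (10.4)² × (2.318×10⁴/7871)⁴ = 108.16 × 75.2201 = 8136.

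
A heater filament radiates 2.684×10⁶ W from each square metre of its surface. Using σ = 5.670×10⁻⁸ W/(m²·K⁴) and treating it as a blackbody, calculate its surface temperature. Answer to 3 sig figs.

I = σT⁴, so T = (I/σ)^(1/4) = (2.684×10⁶/(5.670×10⁻⁸))^(1/4) = 2.62×10³ K.

T ≈ 2.62×10³ K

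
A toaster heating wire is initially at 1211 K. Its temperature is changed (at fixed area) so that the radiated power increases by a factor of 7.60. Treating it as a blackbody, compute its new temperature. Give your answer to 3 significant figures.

P ∝ T⁴, so T₂/T₁ = (P₂/P₁)^(1/4) = (7.60)^(1/4) = 1.66036.
T₂ = 1211 × 1.66036 = 2.01×10³ K.

T₂ ≈ 2.01×10³ K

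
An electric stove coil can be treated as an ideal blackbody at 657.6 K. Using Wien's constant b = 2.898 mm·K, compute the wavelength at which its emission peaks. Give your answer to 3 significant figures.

Wien's displacement law: λ_max = b/T = (2.898×10⁻³ m·K)/(657.6 K) = 4.407×10⁻⁶ m.
That is 4.41 μm, in the infrared range.

λ_max ≈ 4.41 μm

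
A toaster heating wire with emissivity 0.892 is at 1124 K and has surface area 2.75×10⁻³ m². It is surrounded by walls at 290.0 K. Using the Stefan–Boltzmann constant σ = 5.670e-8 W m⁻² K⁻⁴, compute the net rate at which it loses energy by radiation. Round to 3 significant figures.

Area A = 2.75×10⁻³ m².
Net radiated power P_net = εσA(T⁴ − T₀⁴) = 0.892×5.670×10⁻⁸×2.75×10⁻³×(1124⁴ − 290.0⁴).
T⁴ − T₀⁴ = 1.59612×10¹² − 7.07281×10⁹ = 1.58905×10¹² K⁴, so P_net = 221 W.

Net loss ≈ 221 W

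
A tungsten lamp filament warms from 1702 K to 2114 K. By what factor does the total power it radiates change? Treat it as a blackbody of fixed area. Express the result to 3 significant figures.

P₂/P₁ ≈ 2.38

P ∝ T⁴, so P₂/P₁ = (T₂/T₁)⁴ = (2114/1702)⁴ = (1.24207)⁴ = 2.38.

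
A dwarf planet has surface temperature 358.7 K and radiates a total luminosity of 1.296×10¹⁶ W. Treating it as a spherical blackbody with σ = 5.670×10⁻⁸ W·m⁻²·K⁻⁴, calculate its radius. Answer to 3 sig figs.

L = 4πR²σT⁴ ⇒ R = √(L/(4πσT⁴)).
σT⁴ = 938.661 W/m², so R = √(1.296×10¹⁶/(4π×938.661)) = 1.05×10⁶ m.

R ≈ 1.05×10⁶ m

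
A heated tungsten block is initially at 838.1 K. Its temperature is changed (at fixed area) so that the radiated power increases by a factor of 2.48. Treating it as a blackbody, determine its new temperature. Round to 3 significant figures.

P ∝ T⁴, so T₂/T₁ = (P₂/P₁)^(1/4) = (2.48)^(1/4) = 1.25491.
T₂ = 838.1 × 1.25491 = 1.05×10³ K.

T₂ ≈ 1.05×10³ K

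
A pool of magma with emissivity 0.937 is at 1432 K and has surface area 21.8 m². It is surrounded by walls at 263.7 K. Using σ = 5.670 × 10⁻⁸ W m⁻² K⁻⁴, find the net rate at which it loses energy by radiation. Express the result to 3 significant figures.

Area A = 21.8 m².
Net radiated power P_net = εσA(T⁴ − T₀⁴) = 0.937×5.670×10⁻⁸×21.8×(1432⁴ − 263.7⁴).
T⁴ − T₀⁴ = 4.20506×10¹² − 4.83549×10⁹ = 4.20022×10¹² K⁴, so P_net = 4.86×10⁶ W.

Net loss ≈ 4.86×10⁶ W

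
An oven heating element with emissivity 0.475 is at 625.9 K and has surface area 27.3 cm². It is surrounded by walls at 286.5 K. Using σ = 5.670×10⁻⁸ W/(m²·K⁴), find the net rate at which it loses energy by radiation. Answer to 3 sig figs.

Area A = 27.3 cm² = 2.73×10⁻³ m².
Net radiated power P_net = εσA(T⁴ − T₀⁴) = 0.475×5.670×10⁻⁸×2.73×10⁻³×(625.9⁴ − 286.5⁴).
T⁴ − T₀⁴ = 1.53469×10¹¹ − 6.73750×10⁹ = 1.46732×10¹¹ K⁴, so P_net = 10.8 W.

Net loss ≈ 10.8 W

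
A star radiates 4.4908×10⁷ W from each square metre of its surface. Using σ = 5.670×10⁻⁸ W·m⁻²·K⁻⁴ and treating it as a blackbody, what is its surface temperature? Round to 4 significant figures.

T ≈ 5305 K

I = σT⁴, so T = (I/σ)^(1/4) = (4.4908×10⁷/(5.670×10⁻⁸))^(1/4) = 5305 K.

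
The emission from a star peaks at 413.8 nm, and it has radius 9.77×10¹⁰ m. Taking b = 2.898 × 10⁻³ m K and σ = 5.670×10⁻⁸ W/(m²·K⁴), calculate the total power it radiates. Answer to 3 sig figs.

P ≈ 1.64×10³¹ W

Wien's law: T = b/λ_max = 2.898×10⁻³/4.138×10⁻⁷ = 7003.38 K.
Surface area A = 4πR² = 4π(9.77×10¹⁰ m)² = 1.19950×10²³ m².
Then P = σAT⁴ = 5.670×10⁻⁸×1.19950×10²³×(7003.38)⁴ = 1.64×10³¹ W.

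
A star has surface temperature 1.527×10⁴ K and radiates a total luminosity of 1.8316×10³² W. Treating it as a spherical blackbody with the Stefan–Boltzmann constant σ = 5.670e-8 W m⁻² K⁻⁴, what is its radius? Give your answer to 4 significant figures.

R ≈ 6.876×10¹⁰ m

L = 4πR²σT⁴ ⇒ R = √(L/(4πσT⁴)).
σT⁴ = 3.08276×10⁹ W/m², so R = √(1.8316×10³²/(4π×3.08276×10⁹)) = 6.876×10¹⁰ m.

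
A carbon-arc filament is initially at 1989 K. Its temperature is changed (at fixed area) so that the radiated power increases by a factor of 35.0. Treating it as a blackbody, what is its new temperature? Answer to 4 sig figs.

T₂ ≈ 4838 K

P ∝ T⁴, so T₂/T₁ = (P₂/P₁)^(1/4) = (35.0)^(1/4) = 2.43230.
T₂ = 1989 × 2.43230 = 4838 K.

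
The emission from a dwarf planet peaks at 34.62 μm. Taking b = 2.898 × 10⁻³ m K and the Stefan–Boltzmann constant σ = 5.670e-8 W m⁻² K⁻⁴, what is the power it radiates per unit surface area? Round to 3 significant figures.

Wien's law: T = b/λ_max = 2.898×10⁻³/3.462×10⁻⁵ = 83.7088 K.
Then I = σT⁴ = 5.670×10⁻⁸×(83.7088)⁴ = 2.78 W/m².

I ≈ 2.78 W/m²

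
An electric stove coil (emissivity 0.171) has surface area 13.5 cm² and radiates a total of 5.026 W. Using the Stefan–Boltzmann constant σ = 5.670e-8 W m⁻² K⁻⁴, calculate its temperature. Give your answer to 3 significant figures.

Area A = 13.5 cm² = 1.35×10⁻³ m².
P = εσAT⁴ ⇒ T = (P/(εσA))^(1/4) = (5.026/(0.171×5.670×10⁻⁸×1.35×10⁻³))^(1/4) = 787 K.

T ≈ 787 K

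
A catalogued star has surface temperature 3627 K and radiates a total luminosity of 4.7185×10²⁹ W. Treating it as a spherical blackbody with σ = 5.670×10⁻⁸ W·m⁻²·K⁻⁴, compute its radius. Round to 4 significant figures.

L = 4πR²σT⁴ ⇒ R = √(L/(4πσT⁴)).
σT⁴ = 9.81236×10⁶ W/m², so R = √(4.7185×10²⁹/(4π×9.81236×10⁶)) = 6.186×10¹⁰ m.

R ≈ 6.186×10¹⁰ m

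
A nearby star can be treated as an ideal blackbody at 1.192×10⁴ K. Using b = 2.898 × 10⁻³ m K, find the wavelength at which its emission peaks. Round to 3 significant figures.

λ_max ≈ 243 nm

Wien's displacement law: λ_max = b/T = (2.898×10⁻³ m·K)/(1.192×10⁴ K) = 2.431×10⁻⁷ m.
That is 243 nm, in the ultraviolet range.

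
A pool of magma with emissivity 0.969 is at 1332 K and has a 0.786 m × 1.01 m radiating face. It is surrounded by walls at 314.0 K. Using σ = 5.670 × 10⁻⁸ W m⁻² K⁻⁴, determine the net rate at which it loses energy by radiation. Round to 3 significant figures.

Net loss ≈ 1.37×10⁵ W

Area A = 0.786 × 1.01 = 0.79386 m².
Net radiated power P_net = εσA(T⁴ − T₀⁴) = 0.969×5.670×10⁻⁸×0.79386×(1332⁴ − 314.0⁴).
T⁴ − T₀⁴ = 3.14787×10¹² − 9.72117×10⁹ = 3.13815×10¹² K⁴, so P_net = 1.37×10⁵ W.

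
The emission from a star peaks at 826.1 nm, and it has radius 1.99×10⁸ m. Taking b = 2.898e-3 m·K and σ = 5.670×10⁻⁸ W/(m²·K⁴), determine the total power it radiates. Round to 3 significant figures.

P ≈ 4.27×10²⁴ W

Wien's law: T = b/λ_max = 2.898×10⁻³/8.261×10⁻⁷ = 3508.05 K.
Surface area A = 4πR² = 4π(1.99×10⁸ m)² = 4.97641×10¹⁷ m².
Then P = σAT⁴ = 5.670×10⁻⁸×4.97641×10¹⁷×(3508.05)⁴ = 4.27×10²⁴ W.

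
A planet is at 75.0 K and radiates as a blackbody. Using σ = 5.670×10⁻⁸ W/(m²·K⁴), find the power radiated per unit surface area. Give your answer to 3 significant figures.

I ≈ 1.79 W/m²

Stefan–Boltzmann: I = σT⁴ = 5.670×10⁻⁸ × (75.0)⁴ = 1.79 W/m².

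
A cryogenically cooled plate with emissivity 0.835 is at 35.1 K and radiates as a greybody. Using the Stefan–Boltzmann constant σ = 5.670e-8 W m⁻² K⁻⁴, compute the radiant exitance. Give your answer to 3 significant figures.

Stefan–Boltzmann: I = εσT⁴ = 0.835 × 5.670×10⁻⁸ × (35.1)⁴ = 0.0719 W/m².

I ≈ 0.0719 W/m²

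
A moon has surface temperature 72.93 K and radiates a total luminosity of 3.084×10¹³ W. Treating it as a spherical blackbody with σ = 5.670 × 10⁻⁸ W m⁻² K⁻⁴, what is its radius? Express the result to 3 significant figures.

L = 4πR²σT⁴ ⇒ R = √(L/(4πσT⁴)).
σT⁴ = 1.60401 W/m², so R = √(3.084×10¹³/(4π×1.60401)) = 1.24×10⁶ m.

R ≈ 1.24×10⁶ m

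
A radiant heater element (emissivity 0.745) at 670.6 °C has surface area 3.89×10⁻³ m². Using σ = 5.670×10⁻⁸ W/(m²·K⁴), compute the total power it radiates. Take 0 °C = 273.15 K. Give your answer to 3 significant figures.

T = 670.6 °C + 273.15 = 943.75 K.
Area A = 3.89×10⁻³ m².
P = εσAT⁴ = 0.745 × 5.670×10⁻⁸ × 3.89×10⁻³ × (943.75)⁴ = 130 W.

P ≈ 130 W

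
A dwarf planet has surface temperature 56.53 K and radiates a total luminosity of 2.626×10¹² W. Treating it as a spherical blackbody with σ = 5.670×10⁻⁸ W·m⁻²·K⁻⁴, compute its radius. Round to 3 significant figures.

R ≈ 6.01×10⁵ m

L = 4πR²σT⁴ ⇒ R = √(L/(4πσT⁴)).
σT⁴ = 0.579027 W/m², so R = √(2.626×10¹²/(4π×0.579027)) = 6.01×10⁵ m.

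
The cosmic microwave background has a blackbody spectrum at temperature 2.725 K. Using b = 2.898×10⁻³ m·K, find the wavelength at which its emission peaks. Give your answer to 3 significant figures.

Wien's displacement law: λ_max = b/T = (2.898×10⁻³ m·K)/(2.725 K) = 1.063×10⁻³ m.
That is 1.06 mm, in the microwave range.

λ_max ≈ 1.06 mm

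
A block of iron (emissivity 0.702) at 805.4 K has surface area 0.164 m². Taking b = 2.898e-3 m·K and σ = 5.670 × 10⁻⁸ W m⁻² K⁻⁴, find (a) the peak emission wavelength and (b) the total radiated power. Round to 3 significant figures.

λ_max ≈ 3.60 μm; P ≈ 2.75×10³ W

(a) λ_max = b/T = 2.898×10⁻³/805.4 = 3.598×10⁻⁶ m = 3.60 μm.
Area A = 0.164 m².
(b) P = εσAT⁴ = 0.702×5.670×10⁻⁸×0.164×(805.4)⁴ = 2.75×10³ W.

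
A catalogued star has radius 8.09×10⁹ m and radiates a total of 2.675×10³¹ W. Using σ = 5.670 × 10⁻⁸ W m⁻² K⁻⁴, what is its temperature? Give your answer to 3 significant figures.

T ≈ 2.75×10⁴ K

Surface area A = 4πR² = 4π(8.09×10⁹ m)² = 8.22445×10²⁰ m².
P = σAT⁴ ⇒ T = (P/(σA))^(1/4) = (2.675×10³¹/(5.670×10⁻⁸×8.22445×10²⁰))^(1/4) = 2.75×10⁴ K.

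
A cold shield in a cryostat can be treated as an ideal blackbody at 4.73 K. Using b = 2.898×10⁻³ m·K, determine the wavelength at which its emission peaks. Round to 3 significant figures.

Wien's displacement law: λ_max = b/T = (2.898×10⁻³ m·K)/(4.73 K) = 6.127×10⁻⁴ m.
That is 0.613 mm, in the infrared range.

λ_max ≈ 0.613 mm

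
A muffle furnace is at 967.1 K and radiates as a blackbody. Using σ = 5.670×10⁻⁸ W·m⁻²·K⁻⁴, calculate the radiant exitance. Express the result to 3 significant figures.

I ≈ 4.96×10⁴ W/m²

Stefan–Boltzmann: I = σT⁴ = 5.670×10⁻⁸ × (967.1)⁴ = 4.96×10⁴ W/m².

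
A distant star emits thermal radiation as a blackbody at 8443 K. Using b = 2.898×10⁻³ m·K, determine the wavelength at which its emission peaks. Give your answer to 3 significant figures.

Wien's displacement law: λ_max = b/T = (2.898×10⁻³ m·K)/(8443 K) = 3.432×10⁻⁷ m.
That is 343 nm, in the ultraviolet range.

λ_max ≈ 343 nm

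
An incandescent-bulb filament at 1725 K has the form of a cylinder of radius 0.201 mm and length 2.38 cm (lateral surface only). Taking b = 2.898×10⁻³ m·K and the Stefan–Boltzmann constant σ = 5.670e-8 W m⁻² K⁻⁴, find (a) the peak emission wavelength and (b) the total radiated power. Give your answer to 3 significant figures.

λ_max ≈ 1.68×10³ nm; P ≈ 15.1 W

(a) λ_max = b/T = 2.898×10⁻³/1725 = 1.680×10⁻⁶ m = 1.68×10³ nm.
Lateral area A = 2πrL = 2π×2.01×10⁻⁴×0.0238 = 3.00575×10⁻⁵ m².
(b) P = σAT⁴ = 5.670×10⁻⁸×3.00575×10⁻⁵×(1725)⁴ = 15.1 W.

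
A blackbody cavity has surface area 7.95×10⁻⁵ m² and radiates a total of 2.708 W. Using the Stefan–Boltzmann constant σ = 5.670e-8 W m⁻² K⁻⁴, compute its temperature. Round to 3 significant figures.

Area A = 7.95×10⁻⁵ m².
P = σAT⁴ ⇒ T = (P/(σA))^(1/4) = (2.708/(5.670×10⁻⁸×7.95×10⁻⁵))^(1/4) = 880 K.

T ≈ 880 K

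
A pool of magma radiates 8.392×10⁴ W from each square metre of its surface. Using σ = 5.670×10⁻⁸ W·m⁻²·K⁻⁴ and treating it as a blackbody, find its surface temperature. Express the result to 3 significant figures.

T ≈ 1.10×10³ K

I = σT⁴, so T = (I/σ)^(1/4) = (8.392×10⁴/(5.670×10⁻⁸))^(1/4) = 1.10×10³ K.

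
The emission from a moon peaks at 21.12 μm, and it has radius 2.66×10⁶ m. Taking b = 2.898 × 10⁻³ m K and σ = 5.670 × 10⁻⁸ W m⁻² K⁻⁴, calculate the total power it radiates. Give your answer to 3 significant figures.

P ≈ 1.79×10¹⁵ W

Wien's law: T = b/λ_max = 2.898×10⁻³/2.112×10⁻⁵ = 137.216 K.
Surface area A = 4πR² = 4π(2.66×10⁶ m)² = 8.89146×10¹³ m².
Then P = σAT⁴ = 5.670×10⁻⁸×8.89146×10¹³×(137.216)⁴ = 1.79×10¹⁵ W.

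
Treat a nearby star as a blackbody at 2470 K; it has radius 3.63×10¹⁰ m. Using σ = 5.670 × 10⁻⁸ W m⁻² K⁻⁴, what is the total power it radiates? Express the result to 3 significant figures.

P ≈ 3.49×10²⁸ W

Surface area A = 4πR² = 4π(3.63×10¹⁰ m)² = 1.65586×10²² m².
P = σAT⁴ = 5.670×10⁻⁸ × 1.65586×10²² × (2470)⁴ = 3.49×10²⁸ W.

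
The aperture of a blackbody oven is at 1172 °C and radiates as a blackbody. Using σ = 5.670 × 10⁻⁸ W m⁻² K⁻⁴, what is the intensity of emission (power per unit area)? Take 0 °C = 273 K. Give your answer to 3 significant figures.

T = 1172 °C + 273 = 1445 K.
Stefan–Boltzmann: I = σT⁴ = 5.670×10⁻⁸ × (1445)⁴ = 2.47×10⁵ W/m².

I ≈ 2.47×10⁵ W/m²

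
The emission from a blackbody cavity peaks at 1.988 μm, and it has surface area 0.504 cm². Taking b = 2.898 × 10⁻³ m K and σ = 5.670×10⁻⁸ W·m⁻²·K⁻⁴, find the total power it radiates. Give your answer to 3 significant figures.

Wien's law: T = b/λ_max = 2.898×10⁻³/1.988×10⁻⁶ = 1457.75 K.
Area A = 0.504 cm² = 5.04×10⁻⁵ m².
Then P = σAT⁴ = 5.670×10⁻⁸×5.04×10⁻⁵×(1457.75)⁴ = 12.9 W.

P ≈ 12.9 W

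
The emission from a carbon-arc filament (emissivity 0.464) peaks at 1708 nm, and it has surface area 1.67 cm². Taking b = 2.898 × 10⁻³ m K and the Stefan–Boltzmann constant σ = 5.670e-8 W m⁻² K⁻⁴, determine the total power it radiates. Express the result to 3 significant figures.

P ≈ 36.4 W

Wien's law: T = b/λ_max = 2.898×10⁻³/1.708×10⁻⁶ = 1696.72 K.
Area A = 1.67 cm² = 1.67×10⁻⁴ m².
Then P = εσAT⁴ = 0.464×5.670×10⁻⁸×1.67×10⁻⁴×(1696.72)⁴ = 36.4 W.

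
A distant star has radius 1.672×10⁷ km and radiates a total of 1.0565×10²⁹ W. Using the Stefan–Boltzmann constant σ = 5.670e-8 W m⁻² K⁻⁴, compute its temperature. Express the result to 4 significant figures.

Surface area A = 4πR² = 4π(1.672×10¹⁰ m)² = 3.51303×10²¹ m².
P = σAT⁴ ⇒ T = (P/(σA))^(1/4) = (1.0565×10²⁹/(5.670×10⁻⁸×3.51303×10²¹))^(1/4) = 4799 K.

T ≈ 4799 K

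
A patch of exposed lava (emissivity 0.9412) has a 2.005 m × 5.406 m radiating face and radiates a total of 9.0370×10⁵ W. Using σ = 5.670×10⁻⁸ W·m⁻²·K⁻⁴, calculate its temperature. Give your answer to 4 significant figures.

Area A = 2.005 × 5.406 = 10.839 m².
P = εσAT⁴ ⇒ T = (P/(εσA))^(1/4) = (9.0370×10⁵/(0.9412×5.670×10⁻⁸×10.839))^(1/4) = 1118 K.

T ≈ 1118 K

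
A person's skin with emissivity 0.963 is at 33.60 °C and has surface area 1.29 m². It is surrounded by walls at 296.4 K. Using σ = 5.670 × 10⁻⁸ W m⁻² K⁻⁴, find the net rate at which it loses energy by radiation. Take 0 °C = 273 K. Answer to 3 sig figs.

Net loss ≈ 78.8 W

T = 33.60 °C + 273 = 306.60 K.
Area A = 1.29 m².
Net radiated power P_net = εσA(T⁴ − T₀⁴) = 0.963×5.670×10⁻⁸×1.29×(306.60⁴ − 296.4⁴).
T⁴ − T₀⁴ = 8.83667×10⁹ − 7.71814×10⁹ = 1.11853×10⁹ K⁴, so P_net = 78.8 W.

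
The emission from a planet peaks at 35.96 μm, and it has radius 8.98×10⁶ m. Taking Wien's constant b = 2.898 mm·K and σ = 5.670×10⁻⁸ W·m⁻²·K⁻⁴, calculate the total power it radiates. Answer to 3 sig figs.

Wien's law: T = b/λ_max = 2.898×10⁻³/3.596×10⁻⁵ = 80.5895 K.
Surface area A = 4πR² = 4π(8.98×10⁶ m)² = 1.01336×10¹⁵ m².
Then P = σAT⁴ = 5.670×10⁻⁸×1.01336×10¹⁵×(80.5895)⁴ = 2.42×10¹⁵ W.

P ≈ 2.42×10¹⁵ W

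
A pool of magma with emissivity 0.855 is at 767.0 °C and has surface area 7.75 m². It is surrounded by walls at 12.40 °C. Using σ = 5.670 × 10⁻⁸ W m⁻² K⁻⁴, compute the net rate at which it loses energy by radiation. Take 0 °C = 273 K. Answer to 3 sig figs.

T = 767.0 °C + 273 = 1040.0 K.
Surroundings: T = 12.40 °C + 273 = 285.40 K.
Area A = 7.75 m².
Net radiated power P_net = εσA(T⁴ − T₀⁴) = 0.855×5.670×10⁻⁸×7.75×(1040.0⁴ − 285.40⁴).
T⁴ − T₀⁴ = 1.16986×10¹² − 6.63462×10⁹ = 1.16323×10¹² K⁴, so P_net = 4.37×10⁵ W.

Net loss ≈ 4.37×10⁵ W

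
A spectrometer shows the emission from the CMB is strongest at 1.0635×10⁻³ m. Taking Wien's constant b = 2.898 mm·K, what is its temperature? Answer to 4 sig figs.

T ≈ 2.725 K

Wien's law gives T = b/λ_max = (2.898×10⁻³ m·K)/(1.0635×10⁻³ m) = 2.725 K.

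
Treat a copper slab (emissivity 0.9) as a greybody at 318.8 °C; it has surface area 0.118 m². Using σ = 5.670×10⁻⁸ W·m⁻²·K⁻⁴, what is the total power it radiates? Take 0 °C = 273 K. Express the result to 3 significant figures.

T = 318.8 °C + 273 = 591.8 K.
Area A = 0.118 m².
P = εσAT⁴ = 0.9 × 5.670×10⁻⁸ × 0.118 × (591.8)⁴ = 739 W.

P ≈ 739 W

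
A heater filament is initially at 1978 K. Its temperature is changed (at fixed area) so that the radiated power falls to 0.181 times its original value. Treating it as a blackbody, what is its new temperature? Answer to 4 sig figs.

T₂ ≈ 1290 K

P ∝ T⁴, so T₂/T₁ = (P₂/P₁)^(1/4) = (0.181)^(1/4) = 0.652258.
T₂ = 1978 × 0.652258 = 1290 K.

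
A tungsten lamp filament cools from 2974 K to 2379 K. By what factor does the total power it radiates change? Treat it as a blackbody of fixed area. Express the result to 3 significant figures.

P₂/P₁ ≈ 0.409

P ∝ T⁴, so P₂/P₁ = (T₂/T₁)⁴ = (2379/2974)⁴ = (0.799933)⁴ = 0.409.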